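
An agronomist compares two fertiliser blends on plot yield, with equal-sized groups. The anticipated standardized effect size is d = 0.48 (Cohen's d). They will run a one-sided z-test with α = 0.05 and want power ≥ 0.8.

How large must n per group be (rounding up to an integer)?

n = 54 per group

Set Φ(δ − 1.645) = 0.8; then δ − 1.645 = Φ⁻¹(0.8) = 0.842, giving δ = 2.486.
δ = d·√(n/2) ⇒ n = 2(δ/d)² = 2 × (2.486 / 0.48)² = 53.67.
Rounding up, n = 54 per group.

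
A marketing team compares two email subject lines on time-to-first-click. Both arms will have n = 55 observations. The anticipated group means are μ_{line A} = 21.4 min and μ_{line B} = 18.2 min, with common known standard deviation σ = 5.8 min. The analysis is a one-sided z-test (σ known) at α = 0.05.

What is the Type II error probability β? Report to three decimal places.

Standardized effect: d = |μ_{line A} − μ_{line B}| / σ = |21.4 − 18.2| / 5.8 = 0.5517
Noncentrality parameter: δ = d·√(n/2) = 0.5517 × √(55/2) = 2.8933
Critical value for a one-sided test at α = 0.05: z_α = 1.645.
Power = P(Z > 1.645 − δ) = Φ(1.248) = 0.8941.
Type II error: β = 1 − power = 1 − 0.8941 = 0.1059.

β ≈ 0.106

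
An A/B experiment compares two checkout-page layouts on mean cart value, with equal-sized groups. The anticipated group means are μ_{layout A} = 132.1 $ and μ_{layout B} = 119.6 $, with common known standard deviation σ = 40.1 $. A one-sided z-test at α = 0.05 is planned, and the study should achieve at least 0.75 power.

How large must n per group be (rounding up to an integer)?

Standardized effect: d = |μ_{layout A} − μ_{layout B}| / σ = |132.1 − 119.6| / 40.1 = 0.3117
For power 0.75 need Φ(δ − z_{0.05}) = 0.75, so δ = z_{0.05} + z_{0.25} = 1.645 + 0.674 = 2.319.
δ = d·√(n/2) ⇒ n = 2(δ/d)² = 2 × (2.319 / 0.3117)² = 110.72.
Rounding up, n = 111 per group.

n = 111 per group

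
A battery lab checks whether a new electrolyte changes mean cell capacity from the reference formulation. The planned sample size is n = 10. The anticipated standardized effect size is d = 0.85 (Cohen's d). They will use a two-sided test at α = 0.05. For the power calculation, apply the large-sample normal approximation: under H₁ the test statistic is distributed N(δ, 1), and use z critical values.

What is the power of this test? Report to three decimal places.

Power ≈ 0.767

Noncentrality parameter: δ = d·√n = 0.85 × √10 = 2.6879
Two-sided α = 0.05 → critical value z_{0.025} = 1.960.
Power = Φ(δ − 1.960) + Φ(−δ − 1.960) = Φ(0.728) + Φ(-4.648) = 0.7667 + 0.0000 = 0.7667.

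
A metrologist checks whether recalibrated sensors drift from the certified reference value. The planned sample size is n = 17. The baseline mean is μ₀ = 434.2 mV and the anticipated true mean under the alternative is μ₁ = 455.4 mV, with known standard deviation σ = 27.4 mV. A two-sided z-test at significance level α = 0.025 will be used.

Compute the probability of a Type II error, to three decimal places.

β ≈ 0.171

Standardized effect: d = |μ₁ − μ₀| / σ = |455.4 − 434.2| / 27.4 = 0.7737
Noncentrality parameter: δ = d·√n = 0.7737 × √17 = 3.1901
Critical value for a two-sided test at α = 0.025: z_{α/2} = 2.241.
Power = Φ(δ − 2.241) + Φ(−δ − 2.241) = Φ(0.949) + Φ(-5.432) = 0.8286 + 0.0000 = 0.8286.
Type II error: β = 1 − power = 1 − 0.8286 = 0.1714.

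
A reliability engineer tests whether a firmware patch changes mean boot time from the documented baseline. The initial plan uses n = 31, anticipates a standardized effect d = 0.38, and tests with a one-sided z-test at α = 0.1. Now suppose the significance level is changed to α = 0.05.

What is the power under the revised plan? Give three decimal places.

Power ≈ 0.681

δ = d·√n = 0.38 × √31 = 2.1158 (unchanged). New critical value: z_{0.05} = 1.645.
Revised power = Φ(δ − 1.645) = Φ(0.471) = 0.6811.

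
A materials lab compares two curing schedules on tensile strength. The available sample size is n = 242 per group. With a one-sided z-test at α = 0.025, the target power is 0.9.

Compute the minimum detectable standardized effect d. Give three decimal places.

d ≈ 0.295

Required noncentrality: δ = z_{0.025} + z_{0.10} = 1.960 + 1.282 = 3.242.
δ = d·√(n/2) ⇒ d = δ/√(n/2) = 3.242/√(242/2) = 0.2947.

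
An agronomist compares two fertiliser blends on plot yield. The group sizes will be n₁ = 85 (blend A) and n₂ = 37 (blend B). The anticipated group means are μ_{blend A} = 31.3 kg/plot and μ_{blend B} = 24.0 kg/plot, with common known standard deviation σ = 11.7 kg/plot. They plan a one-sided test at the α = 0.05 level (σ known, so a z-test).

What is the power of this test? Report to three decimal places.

Power ≈ 0.936

Standardized effect: d = |μ_{blend A} − μ_{blend B}| / σ = |31.3 − 24.0| / 11.7 = 0.6239
Noncentrality parameter: δ = d / √(1/n₁ + 1/n₂) = 0.6239 / √(1/85 + 1/37) = 3.1679
Critical value for a one-sided test at α = 0.05: z_α = 1.645.
Power = P(Z > 1.645 − δ) = Φ(1.523) = 0.9361.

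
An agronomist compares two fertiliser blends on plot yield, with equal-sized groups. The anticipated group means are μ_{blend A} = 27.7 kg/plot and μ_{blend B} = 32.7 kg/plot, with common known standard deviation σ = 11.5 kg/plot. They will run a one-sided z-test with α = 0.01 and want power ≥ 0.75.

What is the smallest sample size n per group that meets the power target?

n = 96 per group

Standardized effect: d = |μ_{blend A} − μ_{blend B}| / σ = |27.7 − 32.7| / 11.5 = 0.4348
Set Φ(δ − 2.326) = 0.75; then δ − 2.326 = Φ⁻¹(0.75) = 0.674, giving δ = 3.001.
δ = d·√(n/2) ⇒ n = 2(δ/d)² = 2 × (3.001 / 0.4348)² = 95.27.
Rounding up, n = 96 per group.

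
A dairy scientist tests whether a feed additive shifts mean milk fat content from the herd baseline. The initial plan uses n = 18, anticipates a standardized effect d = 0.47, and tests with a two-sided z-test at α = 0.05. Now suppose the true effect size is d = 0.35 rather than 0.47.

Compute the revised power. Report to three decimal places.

Power ≈ 0.318

With d = 0.35: δ = d·√n = 0.35 × √18 = 1.4849. Critical value z_{0.025} = 1.960.
Revised power = Φ(δ − 1.960) + Φ(−δ − 1.960) = Φ(-0.475) + Φ(-3.445) = 0.3174 + 0.0003 = 0.3177.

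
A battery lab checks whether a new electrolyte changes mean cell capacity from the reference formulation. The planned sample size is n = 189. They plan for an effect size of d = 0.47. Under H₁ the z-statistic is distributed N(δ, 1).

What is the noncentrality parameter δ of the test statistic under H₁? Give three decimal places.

The noncentrality parameter scales effect size by the design's sample-size factor: δ = d·√n = 0.47 × √189 = 6.4614

δ ≈ 6.461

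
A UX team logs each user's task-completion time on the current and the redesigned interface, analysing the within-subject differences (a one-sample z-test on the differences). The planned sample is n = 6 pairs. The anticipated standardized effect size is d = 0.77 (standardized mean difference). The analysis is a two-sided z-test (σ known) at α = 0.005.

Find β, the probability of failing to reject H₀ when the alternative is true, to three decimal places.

β ≈ 0.821

Noncentrality parameter: δ = d·√n = 0.77 × √6 = 1.8861
Critical value for a two-sided test at α = 0.005: z_{α/2} = 2.807.
Power = Φ(δ − 2.807) + Φ(−δ − 2.807) = Φ(-0.921) + Φ(-4.693) = 0.1785 + 0.0000 = 0.1785.
Type II error: β = 1 − power = 1 − 0.1785 = 0.8215.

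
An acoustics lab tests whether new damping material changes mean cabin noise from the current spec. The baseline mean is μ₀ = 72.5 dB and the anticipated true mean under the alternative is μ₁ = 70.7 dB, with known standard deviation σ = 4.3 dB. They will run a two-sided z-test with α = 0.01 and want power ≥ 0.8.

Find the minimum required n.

Standardized effect: d = |μ₁ − μ₀| / σ = |70.7 − 72.5| / 4.3 = 0.4186
Set Φ(δ − 2.576) = 0.8; then δ − 2.576 = Φ⁻¹(0.8) = 0.842, giving δ = 3.417.
(Ignoring the negligible lower-tail rejection probability gives the usual closed-form inversion.)
δ = d·√n ⇒ n = (δ/d)² = (3.417 / 0.4186)² = 66.65.
Rounding up, n = 67.

n = 67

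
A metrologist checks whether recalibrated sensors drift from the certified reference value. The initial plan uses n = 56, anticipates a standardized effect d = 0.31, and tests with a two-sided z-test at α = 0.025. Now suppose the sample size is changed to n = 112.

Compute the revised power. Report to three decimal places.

Power ≈ 0.851

With n = 112: δ = d·√n = 0.31 × √112 = 3.2807. Critical value z_{0.0125} = 2.241.
Revised power = Φ(δ − 2.241) + Φ(−δ − 2.241) = Φ(1.039) + Φ(-5.522) = 0.8507 + 0.0000 = 0.8507.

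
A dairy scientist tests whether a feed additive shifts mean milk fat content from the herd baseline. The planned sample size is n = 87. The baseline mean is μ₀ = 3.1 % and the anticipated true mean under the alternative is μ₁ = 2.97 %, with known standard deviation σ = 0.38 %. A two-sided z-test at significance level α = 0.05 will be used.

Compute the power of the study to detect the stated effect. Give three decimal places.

Standardized effect: d = |μ₁ − μ₀| / σ = |2.97 − 3.1| / 0.38 = 0.3421
Noncentrality parameter: δ = d·√n = 0.3421 × √87 = 3.1909
Critical value for a two-sided test at α = 0.05: z_{α/2} = 1.960.
Power = Φ(δ − 1.960) + Φ(−δ − 1.960) = Φ(1.231) + Φ(-5.151) = 0.8908 + 0.0000 = 0.8908.

Power ≈ 0.891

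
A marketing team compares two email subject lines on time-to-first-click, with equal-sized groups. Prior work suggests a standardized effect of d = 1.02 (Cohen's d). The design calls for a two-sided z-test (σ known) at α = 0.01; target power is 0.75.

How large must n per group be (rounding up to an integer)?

n = 21 per group

For power 0.75 need Φ(δ − z_{0.005}) = 0.75, so δ = z_{0.005} + z_{0.25} = 2.576 + 0.674 = 3.250.
(For δ > 0 the lower-tail rejection region contributes negligibly to power, so the one-term inversion is standard.)
δ = d·√(n/2) ⇒ n = 2(δ/d)² = 2 × (3.250 / 1.02)² = 20.31.
Round up to the next whole unit.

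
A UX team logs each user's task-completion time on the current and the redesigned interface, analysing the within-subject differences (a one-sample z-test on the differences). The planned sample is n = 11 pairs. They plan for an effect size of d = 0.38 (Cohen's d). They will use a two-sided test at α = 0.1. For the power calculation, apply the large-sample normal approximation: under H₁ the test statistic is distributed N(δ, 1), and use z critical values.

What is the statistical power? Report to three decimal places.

Noncentrality parameter: δ = d·√n = 0.38 × √11 = 1.2603
Two-sided α = 0.1 → critical value z_{0.05} = 1.645.
Power = Φ(δ − 1.645) + Φ(−δ − 1.645) = Φ(-0.385) + Φ(-2.905) = 0.3503 + 0.0018 = 0.3521.

Power ≈ 0.352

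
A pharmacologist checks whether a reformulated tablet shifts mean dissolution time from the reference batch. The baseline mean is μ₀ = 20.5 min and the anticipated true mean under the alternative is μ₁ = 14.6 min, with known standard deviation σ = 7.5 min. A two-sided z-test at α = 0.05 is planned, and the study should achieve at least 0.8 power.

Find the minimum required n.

Standardized effect: d = |μ₁ − μ₀| / σ = |14.6 − 20.5| / 7.5 = 0.7867
For power 0.8 need Φ(δ − z_{0.025}) = 0.8, so δ = z_{0.025} + z_{0.20} = 1.960 + 0.842 = 2.802.
(For δ > 0 the lower-tail rejection region contributes negligibly to power, so the one-term inversion is standard.)
δ = d·√n ⇒ n = (δ/d)² = (2.802 / 0.7867)² = 12.68.
Round up to the next whole unit.

n = 13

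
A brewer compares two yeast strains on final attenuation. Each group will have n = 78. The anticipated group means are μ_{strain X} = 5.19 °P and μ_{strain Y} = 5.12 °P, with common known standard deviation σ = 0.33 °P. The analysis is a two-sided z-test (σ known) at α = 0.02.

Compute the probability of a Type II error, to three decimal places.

Standardized effect: d = |μ_{strain X} − μ_{strain Y}| / σ = |5.19 − 5.12| / 0.33 = 0.2121
Noncentrality parameter: δ = d·√(n/2) = 0.2121 × √(78/2) = 1.3247
Two-sided α = 0.02 → critical value z_{0.01} = 2.326.
Power = Φ(δ − 2.326) + Φ(−δ − 2.326) = Φ(-1.002) + Φ(-3.651) = 0.1583 + 0.0001 = 0.1584.
Type II error: β = 1 − power = 1 − 0.1584 = 0.8416.

β ≈ 0.842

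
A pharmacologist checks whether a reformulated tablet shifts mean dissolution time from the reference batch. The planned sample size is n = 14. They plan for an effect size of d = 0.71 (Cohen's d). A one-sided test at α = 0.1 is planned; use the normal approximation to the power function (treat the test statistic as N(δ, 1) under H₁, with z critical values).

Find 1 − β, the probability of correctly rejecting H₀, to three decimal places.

Noncentrality parameter: δ = d·√n = 0.71 × √14 = 2.6566
One-sided α = 0.1 → critical value z_{0.1} = 1.282.
Power = P(Z > 1.282 − δ) = Φ(1.375) = 0.9154.

Power ≈ 0.915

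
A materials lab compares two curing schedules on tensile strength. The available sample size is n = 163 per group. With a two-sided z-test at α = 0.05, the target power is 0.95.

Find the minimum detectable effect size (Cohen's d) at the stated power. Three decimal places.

Need Φ(δ − 1.960) = 0.95, so δ = 1.960 + 1.645 = 3.605.
(Lower-tail contribution to power is negligible for δ > 0.)
δ = d·√(n/2) ⇒ d = δ/√(n/2) = 3.605/√(163/2) = 0.3993.

d ≈ 0.399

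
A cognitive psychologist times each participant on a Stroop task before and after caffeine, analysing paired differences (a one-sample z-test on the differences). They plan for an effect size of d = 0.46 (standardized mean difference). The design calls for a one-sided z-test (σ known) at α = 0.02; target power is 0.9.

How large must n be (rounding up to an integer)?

For power 0.9 need Φ(δ − z_{0.02}) = 0.9, so δ = z_{0.02} + z_{0.10} = 2.054 + 1.282 = 3.335.
δ = d·√n ⇒ n = (δ/d)² = (3.335 / 0.46)² = 52.57.
Round up to the next whole unit.

n = 53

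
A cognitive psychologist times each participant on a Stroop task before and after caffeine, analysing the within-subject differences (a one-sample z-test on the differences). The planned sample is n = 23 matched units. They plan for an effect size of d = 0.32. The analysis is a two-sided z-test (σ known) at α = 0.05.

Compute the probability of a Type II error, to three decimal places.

β ≈ 0.664

Noncentrality parameter: δ = d·√n = 0.32 × √23 = 1.5347
Two-sided α = 0.05 → critical value z_{0.025} = 1.960.
Power = Φ(δ − 1.960) + Φ(−δ − 1.960) = Φ(-0.425) + Φ(-3.495) = 0.3353 + 0.0002 = 0.3355.
Type II error: β = 1 − power = 1 − 0.3355 = 0.6645.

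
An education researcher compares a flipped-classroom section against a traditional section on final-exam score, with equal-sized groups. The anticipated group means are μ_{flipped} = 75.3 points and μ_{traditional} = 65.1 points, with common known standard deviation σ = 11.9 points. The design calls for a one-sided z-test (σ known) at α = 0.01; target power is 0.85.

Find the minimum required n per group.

n = 31 per group

Standardized effect: d = |μ_{flipped} − μ_{traditional}| / σ = |75.3 − 65.1| / 11.9 = 0.8571
Set Φ(δ − 2.326) = 0.85; then δ − 2.326 = Φ⁻¹(0.85) = 1.036, giving δ = 3.363.
δ = d·√(n/2) ⇒ n = 2(δ/d)² = 2 × (3.363 / 0.8571)² = 30.78.
Rounding up, n = 31 per group.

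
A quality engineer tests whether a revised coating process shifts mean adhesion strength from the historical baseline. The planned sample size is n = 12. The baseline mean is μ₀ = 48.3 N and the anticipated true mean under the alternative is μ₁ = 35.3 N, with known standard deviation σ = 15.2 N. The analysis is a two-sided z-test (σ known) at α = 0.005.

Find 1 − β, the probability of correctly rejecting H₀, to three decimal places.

Power ≈ 0.562

Standardized effect: d = |μ₁ − μ₀| / σ = |35.3 − 48.3| / 15.2 = 0.8553
Noncentrality parameter: δ = d·√n = 0.8553 × √12 = 2.9627
Critical value for a two-sided test at α = 0.005: z_{α/2} = 2.807.
Power = Φ(δ − 2.807) + Φ(−δ − 2.807) = Φ(0.156) + Φ(-5.770) = 0.5619 + 0.0000 = 0.5619.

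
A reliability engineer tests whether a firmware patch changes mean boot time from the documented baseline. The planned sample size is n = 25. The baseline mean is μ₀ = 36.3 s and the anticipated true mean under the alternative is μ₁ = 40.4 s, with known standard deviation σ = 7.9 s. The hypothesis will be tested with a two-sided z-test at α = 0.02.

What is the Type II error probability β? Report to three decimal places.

β ≈ 0.394

Standardized effect: d = |μ₁ − μ₀| / σ = |40.4 − 36.3| / 7.9 = 0.5190
Noncentrality parameter: δ = d·√n = 0.5190 × √25 = 2.5949
Two-sided α = 0.02 → critical value z_{0.01} = 2.326.
Power = Φ(δ − 2.326) + Φ(−δ − 2.326) = Φ(0.269) + Φ(-4.921) = 0.6059 + 0.0000 = 0.6059.
Type II error: β = 1 − power = 1 − 0.6059 = 0.3941.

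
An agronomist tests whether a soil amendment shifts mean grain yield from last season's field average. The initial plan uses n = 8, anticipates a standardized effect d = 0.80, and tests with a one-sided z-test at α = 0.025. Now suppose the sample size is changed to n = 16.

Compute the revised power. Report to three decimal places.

Power ≈ 0.893

With n = 16: δ = d·√n = 0.80 × √16 = 3.2000. Critical value z_{0.025} = 1.960.
Revised power = Φ(δ − 1.960) = Φ(1.240) = 0.8925.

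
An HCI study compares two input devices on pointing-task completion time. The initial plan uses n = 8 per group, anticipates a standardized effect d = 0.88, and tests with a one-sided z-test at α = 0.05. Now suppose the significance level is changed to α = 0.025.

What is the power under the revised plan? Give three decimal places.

δ = d·√(n/2) = 0.88 × √(8/2) = 1.7600 (unchanged). New critical value: z_{0.025} = 1.960.
Revised power = Φ(δ − 1.960) = Φ(-0.200) = 0.4208.

Power ≈ 0.421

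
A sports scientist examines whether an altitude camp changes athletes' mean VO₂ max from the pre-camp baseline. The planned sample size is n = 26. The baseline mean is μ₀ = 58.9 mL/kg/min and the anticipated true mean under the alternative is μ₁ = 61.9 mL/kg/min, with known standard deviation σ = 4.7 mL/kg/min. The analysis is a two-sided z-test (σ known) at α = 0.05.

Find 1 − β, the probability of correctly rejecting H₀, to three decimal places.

Standardized effect: d = |μ₁ − μ₀| / σ = |61.9 − 58.9| / 4.7 = 0.6383
Noncentrality parameter: δ = d·√n = 0.6383 × √26 = 3.2547
Two-sided α = 0.05 → critical value z_{0.025} = 1.960.
Power = Φ(δ − 1.960) + Φ(−δ − 1.960) = Φ(1.295) + Φ(-5.215) = 0.9023 + 0.0000 = 0.9023.

Power ≈ 0.902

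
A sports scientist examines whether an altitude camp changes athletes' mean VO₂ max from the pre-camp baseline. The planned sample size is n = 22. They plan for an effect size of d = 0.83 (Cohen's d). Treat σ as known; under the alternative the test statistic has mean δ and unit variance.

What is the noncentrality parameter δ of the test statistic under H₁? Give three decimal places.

δ = d·√n = 0.83 × √22 = 3.8930

δ ≈ 3.893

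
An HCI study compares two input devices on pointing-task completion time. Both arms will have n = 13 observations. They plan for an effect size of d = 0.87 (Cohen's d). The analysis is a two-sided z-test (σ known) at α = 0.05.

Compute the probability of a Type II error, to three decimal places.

Noncentrality parameter: δ = d·√(n/2) = 0.87 × √(13/2) = 2.2181
Critical value for a two-sided test at α = 0.05: z_{α/2} = 1.960.
Power = Φ(δ − 1.960) + Φ(−δ − 1.960) = Φ(0.258) + Φ(-4.178) = 0.6018 + 0.0000 = 0.6019.
Type II error: β = 1 − power = 1 − 0.6019 = 0.3981.

β ≈ 0.398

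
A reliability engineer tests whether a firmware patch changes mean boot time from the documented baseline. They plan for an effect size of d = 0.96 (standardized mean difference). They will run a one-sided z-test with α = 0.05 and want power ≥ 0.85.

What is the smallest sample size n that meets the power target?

n = 8

For power 0.85 need Φ(δ − z_{0.05}) = 0.85, so δ = z_{0.05} + z_{0.15} = 1.645 + 1.036 = 2.681.
δ = d·√n ⇒ n = (δ/d)² = (2.681 / 0.96)² = 7.80.
Rounding up, n = 8.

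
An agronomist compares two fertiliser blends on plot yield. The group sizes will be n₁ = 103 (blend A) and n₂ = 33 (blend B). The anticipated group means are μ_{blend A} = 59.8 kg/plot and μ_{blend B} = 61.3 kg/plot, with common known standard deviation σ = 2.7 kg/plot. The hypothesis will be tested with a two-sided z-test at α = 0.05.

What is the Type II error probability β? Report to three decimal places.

β ≈ 0.207

Standardized effect: d = |μ_{blend A} − μ_{blend B}| / σ = |59.8 − 61.3| / 2.7 = 0.5556
Noncentrality parameter: δ = d / √(1/n₁ + 1/n₂) = 0.5556 / √(1/103 + 1/33) = 2.7774
Critical value for a two-sided test at α = 0.05: z_{α/2} = 1.960.
Power = Φ(δ − 1.960) + Φ(−δ − 1.960) = Φ(0.817) + Φ(-4.737) = 0.7932 + 0.0000 = 0.7932.
Type II error: β = 1 − power = 1 − 0.7932 = 0.2068.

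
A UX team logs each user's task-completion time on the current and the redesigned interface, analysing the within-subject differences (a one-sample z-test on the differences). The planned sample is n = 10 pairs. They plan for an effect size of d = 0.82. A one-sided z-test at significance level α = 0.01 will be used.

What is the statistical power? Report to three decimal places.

Noncentrality parameter: δ = d·√n = 0.82 × √10 = 2.5931
One-sided α = 0.01 → critical value z_{0.01} = 2.326.
Power = P(Z > 2.326 − δ) = Φ(0.267) = 0.6052.

Power ≈ 0.605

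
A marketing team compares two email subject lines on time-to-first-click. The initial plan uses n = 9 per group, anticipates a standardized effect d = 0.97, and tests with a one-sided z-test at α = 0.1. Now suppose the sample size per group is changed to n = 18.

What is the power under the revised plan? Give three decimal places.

With n = 18 per group: δ = d·√(n/2) = 0.97 × √(18/2) = 2.9100. Critical value z_{0.1} = 1.282.
Revised power = Φ(δ − 1.282) = Φ(1.628) = 0.9483.

Power ≈ 0.948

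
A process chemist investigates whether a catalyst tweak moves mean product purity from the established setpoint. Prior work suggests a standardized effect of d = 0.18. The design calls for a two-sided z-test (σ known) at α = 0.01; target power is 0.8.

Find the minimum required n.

n = 361

For power 0.8 need Φ(δ − z_{0.005}) = 0.8, so δ = z_{0.005} + z_{0.20} = 2.576 + 0.842 = 3.417.
(For δ > 0 the lower-tail rejection region contributes negligibly to power, so the one-term inversion is standard.)
δ = d·√n ⇒ n = (δ/d)² = (3.417 / 0.18)² = 360.46.
Rounding up, n = 361.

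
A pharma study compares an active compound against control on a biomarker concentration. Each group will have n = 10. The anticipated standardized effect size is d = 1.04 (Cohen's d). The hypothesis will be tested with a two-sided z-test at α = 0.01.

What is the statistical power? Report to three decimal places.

Power ≈ 0.401

Noncentrality parameter: δ = d·√(n/2) = 1.04 × √(10/2) = 2.3255
Two-sided α = 0.01 → critical value z_{0.005} = 2.576.
Power = Φ(δ − 2.576) + Φ(−δ − 2.576) = Φ(-0.250) + Φ(-4.901) = 0.4012 + 0.0000 = 0.4012.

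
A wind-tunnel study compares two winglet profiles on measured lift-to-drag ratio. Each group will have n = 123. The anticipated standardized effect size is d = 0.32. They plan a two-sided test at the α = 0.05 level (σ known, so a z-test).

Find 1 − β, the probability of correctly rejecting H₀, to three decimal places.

Power ≈ 0.709

Noncentrality parameter: δ = d·√(n/2) = 0.32 × √(123/2) = 2.5095
Two-sided α = 0.05 → critical value z_{0.025} = 1.960.
Power = Φ(δ − 1.960) + Φ(−δ − 1.960) = Φ(0.550) + Φ(-4.469) = 0.7087 + 0.0000 = 0.7087.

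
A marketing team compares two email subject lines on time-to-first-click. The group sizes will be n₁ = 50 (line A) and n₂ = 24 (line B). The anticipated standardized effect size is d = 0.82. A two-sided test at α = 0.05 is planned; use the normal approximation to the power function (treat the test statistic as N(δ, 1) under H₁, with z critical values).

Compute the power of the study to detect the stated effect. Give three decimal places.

Noncentrality parameter: δ = d / √(1/n₁ + 1/n₂) = 0.82 / √(1/50 + 1/24) = 3.3021
Critical value for a two-sided test at α = 0.05: z_{α/2} = 1.960.
Power = Φ(δ − 1.960) + Φ(−δ − 1.960) = Φ(1.342) + Φ(-5.262) = 0.9102 + 0.0000 = 0.9102.

Power ≈ 0.910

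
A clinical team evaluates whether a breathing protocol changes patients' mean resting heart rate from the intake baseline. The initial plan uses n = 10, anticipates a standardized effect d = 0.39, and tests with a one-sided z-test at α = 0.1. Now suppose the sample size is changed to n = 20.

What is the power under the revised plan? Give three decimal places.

With n = 20: δ = d·√n = 0.39 × √20 = 1.7441. Critical value z_{0.1} = 1.282.
Revised power = P(Z > 1.282 − δ) = Φ(0.463) = 0.6782.

Power ≈ 0.678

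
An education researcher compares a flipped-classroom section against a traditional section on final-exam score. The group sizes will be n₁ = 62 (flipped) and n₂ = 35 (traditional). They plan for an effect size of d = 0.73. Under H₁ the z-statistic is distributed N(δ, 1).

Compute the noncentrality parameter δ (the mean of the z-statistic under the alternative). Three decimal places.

The noncentrality parameter scales effect size by the design's sample-size factor: δ = d / √(1/n₁ + 1/n₂) = 0.73 / √(1/62 + 1/35) = 3.4528

δ ≈ 3.453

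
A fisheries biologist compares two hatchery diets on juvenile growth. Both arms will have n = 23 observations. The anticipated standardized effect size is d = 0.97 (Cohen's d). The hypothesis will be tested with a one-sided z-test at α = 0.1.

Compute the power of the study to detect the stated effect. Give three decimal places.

Power ≈ 0.978

Noncentrality parameter: δ = d·√(n/2) = 0.97 × √(23/2) = 3.2894
Critical value for a one-sided test at α = 0.1: z_α = 1.282.
Power = Φ(δ − 1.282) = Φ(2.008) = 0.9777.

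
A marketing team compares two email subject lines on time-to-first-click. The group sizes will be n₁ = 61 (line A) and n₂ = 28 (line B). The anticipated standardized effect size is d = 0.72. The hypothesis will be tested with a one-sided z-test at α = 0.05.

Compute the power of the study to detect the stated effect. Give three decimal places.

Power ≈ 0.934

Noncentrality parameter: δ = d / √(1/n₁ + 1/n₂) = 0.72 / √(1/61 + 1/28) = 3.1541
One-sided α = 0.05 → critical value z_{0.05} = 1.645.
Power = Φ(δ − 1.645) = Φ(1.509) = 0.9344.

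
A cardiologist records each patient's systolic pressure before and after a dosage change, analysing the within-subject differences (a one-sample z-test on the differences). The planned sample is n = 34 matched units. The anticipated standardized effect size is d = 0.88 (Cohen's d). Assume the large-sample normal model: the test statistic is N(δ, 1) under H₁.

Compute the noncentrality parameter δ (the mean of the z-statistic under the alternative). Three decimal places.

δ ≈ 5.131

δ = d·√n = 0.88 × √34 = 5.1312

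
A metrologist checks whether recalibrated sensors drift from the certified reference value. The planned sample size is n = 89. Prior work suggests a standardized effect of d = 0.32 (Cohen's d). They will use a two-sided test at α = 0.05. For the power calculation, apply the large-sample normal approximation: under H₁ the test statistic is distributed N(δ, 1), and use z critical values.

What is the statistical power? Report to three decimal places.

Noncentrality parameter: δ = d·√n = 0.32 × √89 = 3.0189
Critical value for a two-sided test at α = 0.05: z_{α/2} = 1.960.
Power = Φ(δ − 1.960) + Φ(−δ − 1.960) = Φ(1.059) + Φ(-4.979) = 0.8552 + 0.0000 = 0.8552.

Power ≈ 0.855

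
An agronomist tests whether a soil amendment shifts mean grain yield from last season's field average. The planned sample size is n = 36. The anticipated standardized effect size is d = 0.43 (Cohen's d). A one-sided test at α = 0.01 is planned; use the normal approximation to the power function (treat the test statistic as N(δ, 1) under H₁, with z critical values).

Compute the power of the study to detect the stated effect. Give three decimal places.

Noncentrality parameter: δ = d·√n = 0.43 × √36 = 2.5800
One-sided α = 0.01 → critical value z_{0.01} = 2.326.
Power = P(Z > 2.326 − δ) = Φ(0.254) = 0.6001.

Power ≈ 0.600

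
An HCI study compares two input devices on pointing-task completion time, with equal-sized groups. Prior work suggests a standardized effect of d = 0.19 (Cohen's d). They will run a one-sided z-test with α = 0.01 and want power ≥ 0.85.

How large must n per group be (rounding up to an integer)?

For power 0.85 need Φ(δ − z_{0.01}) = 0.85, so δ = z_{0.01} + z_{0.15} = 2.326 + 1.036 = 3.363.
δ = d·√(n/2) ⇒ n = 2(δ/d)² = 2 × (3.363 / 0.19)² = 626.50.
Round up to the next whole unit.

n = 627 per group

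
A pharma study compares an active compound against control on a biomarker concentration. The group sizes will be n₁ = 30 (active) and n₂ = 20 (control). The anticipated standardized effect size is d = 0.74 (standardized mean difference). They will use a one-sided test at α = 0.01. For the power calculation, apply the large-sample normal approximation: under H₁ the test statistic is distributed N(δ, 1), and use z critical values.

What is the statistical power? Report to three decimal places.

Noncentrality parameter: δ = d / √(1/n₁ + 1/n₂) = 0.74 / √(1/30 + 1/20) = 2.5634
One-sided α = 0.01 → critical value z_{0.01} = 2.326.
Power = Φ(δ − 2.326) = Φ(0.237) = 0.5937.

Power ≈ 0.594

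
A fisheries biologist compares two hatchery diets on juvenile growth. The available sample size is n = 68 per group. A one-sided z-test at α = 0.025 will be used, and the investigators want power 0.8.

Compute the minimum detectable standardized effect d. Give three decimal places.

d ≈ 0.480

Required noncentrality: δ = z_{0.025} + z_{0.20} = 1.960 + 0.842 = 2.802.
δ = d·√(n/2) ⇒ d = δ/√(n/2) = 2.802/√(68/2) = 0.4805.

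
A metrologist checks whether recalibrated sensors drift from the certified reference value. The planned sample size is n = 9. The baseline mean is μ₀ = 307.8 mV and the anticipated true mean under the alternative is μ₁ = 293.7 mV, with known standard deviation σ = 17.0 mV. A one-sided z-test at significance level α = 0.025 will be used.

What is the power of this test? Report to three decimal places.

Power ≈ 0.701

Standardized effect: d = |μ₁ − μ₀| / σ = |293.7 − 307.8| / 17.0 = 0.8294
Noncentrality parameter: δ = d·√n = 0.8294 × √9 = 2.4882
Critical value for a one-sided test at α = 0.025: z_α = 1.960.
Power = P(Z > 1.960 − δ) = Φ(0.528) = 0.7013.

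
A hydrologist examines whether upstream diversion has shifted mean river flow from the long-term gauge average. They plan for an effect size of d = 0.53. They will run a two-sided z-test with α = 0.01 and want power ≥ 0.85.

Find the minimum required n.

Set Φ(δ − 2.576) = 0.85; then δ − 2.576 = Φ⁻¹(0.85) = 1.036, giving δ = 3.612.
(Ignoring the negligible lower-tail rejection probability gives the usual closed-form inversion.)
δ = d·√n ⇒ n = (δ/d)² = (3.612 / 0.53)² = 46.45.
Round up to the next whole unit.

n = 47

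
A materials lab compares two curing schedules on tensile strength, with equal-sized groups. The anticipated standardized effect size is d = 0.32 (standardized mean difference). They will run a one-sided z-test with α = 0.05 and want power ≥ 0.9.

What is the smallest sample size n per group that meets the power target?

n = 168 per group

Set Φ(δ − 1.645) = 0.9; then δ − 1.645 = Φ⁻¹(0.9) = 1.282, giving δ = 2.926.
δ = d·√(n/2) ⇒ n = 2(δ/d)² = 2 × (2.926 / 0.32)² = 167.26.
Rounding up, n = 168 per group.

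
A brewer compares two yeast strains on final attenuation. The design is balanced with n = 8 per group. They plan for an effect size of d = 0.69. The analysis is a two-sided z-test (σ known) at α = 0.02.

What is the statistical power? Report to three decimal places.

Noncentrality parameter: δ = d·√(n/2) = 0.69 × √(8/2) = 1.3800
Critical value for a two-sided test at α = 0.02: z_{α/2} = 2.326.
Power = Φ(δ − 2.326) + Φ(−δ − 2.326) = Φ(-0.946) + Φ(-3.706) = 0.1720 + 0.0001 = 0.1721.

Power ≈ 0.172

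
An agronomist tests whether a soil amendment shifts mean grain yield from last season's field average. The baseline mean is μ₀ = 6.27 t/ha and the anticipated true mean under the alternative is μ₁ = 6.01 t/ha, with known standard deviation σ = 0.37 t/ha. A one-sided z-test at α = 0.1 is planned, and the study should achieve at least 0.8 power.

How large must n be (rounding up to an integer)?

n = 10

Standardized effect: d = |μ₁ − μ₀| / σ = |6.01 − 6.27| / 0.37 = 0.7027
Set Φ(δ − 1.282) = 0.8; then δ − 1.282 = Φ⁻¹(0.8) = 0.842, giving δ = 2.123.
δ = d·√n ⇒ n = (δ/d)² = (2.123 / 0.7027)² = 9.13.
Round up to the next whole unit.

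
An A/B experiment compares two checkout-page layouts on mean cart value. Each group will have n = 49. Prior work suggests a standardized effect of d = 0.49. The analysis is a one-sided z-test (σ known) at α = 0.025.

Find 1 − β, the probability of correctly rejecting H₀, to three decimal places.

Noncentrality parameter: δ = d·√(n/2) = 0.49 × √(49/2) = 2.4254
Critical value for a one-sided test at α = 0.025: z_α = 1.960.
Power = Φ(δ − 1.960) = Φ(0.465) = 0.6792.

Power ≈ 0.679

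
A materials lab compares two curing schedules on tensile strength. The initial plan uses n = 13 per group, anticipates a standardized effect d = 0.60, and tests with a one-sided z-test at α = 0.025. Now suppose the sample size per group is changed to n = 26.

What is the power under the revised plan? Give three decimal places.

Power ≈ 0.581

With n = 26 per group: δ = d·√(n/2) = 0.60 × √(26/2) = 2.1633. Critical value z_{0.025} = 1.960.
Revised power = P(Z > 1.960 − δ) = Φ(0.203) = 0.5806.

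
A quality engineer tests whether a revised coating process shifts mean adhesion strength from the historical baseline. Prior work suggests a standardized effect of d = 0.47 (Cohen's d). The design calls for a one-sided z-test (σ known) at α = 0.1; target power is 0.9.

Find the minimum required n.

For power 0.9 need Φ(δ − z_{0.1}) = 0.9, so δ = z_{0.1} + z_{0.10} = 1.282 + 1.282 = 2.563.
δ = d·√n ⇒ n = (δ/d)² = (2.563 / 0.47)² = 29.74.
Rounding up, n = 30.

n = 30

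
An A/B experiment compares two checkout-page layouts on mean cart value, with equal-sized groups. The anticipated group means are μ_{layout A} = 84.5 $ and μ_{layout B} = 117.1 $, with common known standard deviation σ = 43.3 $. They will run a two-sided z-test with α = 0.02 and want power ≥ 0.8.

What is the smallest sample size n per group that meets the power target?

n = 36 per group

Standardized effect: d = |μ_{layout A} − μ_{layout B}| / σ = |84.5 − 117.1| / 43.3 = 0.7529
Set Φ(δ − 2.326) = 0.8; then δ − 2.326 = Φ⁻¹(0.8) = 0.842, giving δ = 3.168.
(For δ > 0 the lower-tail rejection region contributes negligibly to power, so the one-term inversion is standard.)
δ = d·√(n/2) ⇒ n = 2(δ/d)² = 2 × (3.168 / 0.7529)² = 35.41.
Rounding up, n = 36 per group.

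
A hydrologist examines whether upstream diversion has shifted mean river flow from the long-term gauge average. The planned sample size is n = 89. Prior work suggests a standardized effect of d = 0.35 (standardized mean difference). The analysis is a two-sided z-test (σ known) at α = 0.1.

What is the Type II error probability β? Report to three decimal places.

β ≈ 0.049

Noncentrality parameter: λ = d·√n = 0.35 × √89 = 3.3019
Two-sided α = 0.1 → critical value z_{0.05} = 1.645.
Power = Φ(λ − 1.645) + Φ(−λ − 1.645) = Φ(1.657) + Φ(-4.947) = 0.9512 + 0.0000 = 0.9512.
Type II error: β = 1 − power = 1 − 0.9512 = 0.0488.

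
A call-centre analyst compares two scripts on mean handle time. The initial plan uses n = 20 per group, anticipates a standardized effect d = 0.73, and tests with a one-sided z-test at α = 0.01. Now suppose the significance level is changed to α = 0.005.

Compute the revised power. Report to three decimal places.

δ = d·√(n/2) = 0.73 × √(20/2) = 2.3085 (unchanged). New critical value: z_{0.005} = 2.576.
Revised power = P(Z > 2.576 − δ) = Φ(-0.267) = 0.3946.

Power ≈ 0.395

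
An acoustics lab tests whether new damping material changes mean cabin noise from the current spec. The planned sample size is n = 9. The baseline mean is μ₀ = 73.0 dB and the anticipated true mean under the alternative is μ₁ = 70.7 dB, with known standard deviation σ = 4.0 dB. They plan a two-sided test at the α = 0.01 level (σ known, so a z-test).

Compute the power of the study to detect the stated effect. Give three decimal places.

Standardized effect: d = |μ₁ − μ₀| / σ = |70.7 − 73.0| / 4.0 = 0.5750
Noncentrality parameter: δ = d·√n = 0.5750 × √9 = 1.7250
Critical value for a two-sided test at α = 0.01: z_{α/2} = 2.576.
Power = Φ(δ − 2.576) + Φ(−δ − 2.576) = Φ(-0.851) + Φ(-4.301) = 0.1974 + 0.0000 = 0.1974.

Power ≈ 0.197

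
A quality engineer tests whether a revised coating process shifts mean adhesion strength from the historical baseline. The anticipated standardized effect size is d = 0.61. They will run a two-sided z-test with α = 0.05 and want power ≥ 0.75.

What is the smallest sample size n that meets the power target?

Set Φ(δ − 1.960) = 0.75; then δ − 1.960 = Φ⁻¹(0.75) = 0.674, giving δ = 2.634.
(Ignoring the negligible lower-tail rejection probability gives the usual closed-form inversion.)
δ = d·√n ⇒ n = (δ/d)² = (2.634 / 0.61)² = 18.65.
Rounding up, n = 19.

n = 19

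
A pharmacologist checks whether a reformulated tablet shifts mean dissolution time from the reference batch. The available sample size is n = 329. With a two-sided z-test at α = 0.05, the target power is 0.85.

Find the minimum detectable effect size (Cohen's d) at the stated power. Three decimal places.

Need Φ(δ − 1.960) = 0.85, so δ = 1.960 + 1.036 = 2.996.
(The second rejection-region term Φ(−δ − z_{α/2}) is negligible and dropped.)
δ = d·√n ⇒ d = δ/√n = 2.996/√329 = 0.1652.

d ≈ 0.165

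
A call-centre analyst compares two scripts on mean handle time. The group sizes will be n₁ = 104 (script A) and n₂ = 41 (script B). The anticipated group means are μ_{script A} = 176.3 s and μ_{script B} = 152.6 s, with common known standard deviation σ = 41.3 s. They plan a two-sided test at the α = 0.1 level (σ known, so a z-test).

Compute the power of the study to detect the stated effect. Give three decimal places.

Standardized effect: d = |μ_{script A} − μ_{script B}| / σ = |176.3 − 152.6| / 41.3 = 0.5738
Noncentrality parameter: λ = d / √(1/n₁ + 1/n₂) = 0.5738 / √(1/104 + 1/41) = 3.1119
Critical value for a two-sided test at α = 0.1: z_{α/2} = 1.645.
Power = Φ(λ − 1.645) + Φ(−λ − 1.645) = Φ(1.467) + Φ(-4.757) = 0.9288 + 0.0000 = 0.9288.

Power ≈ 0.929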